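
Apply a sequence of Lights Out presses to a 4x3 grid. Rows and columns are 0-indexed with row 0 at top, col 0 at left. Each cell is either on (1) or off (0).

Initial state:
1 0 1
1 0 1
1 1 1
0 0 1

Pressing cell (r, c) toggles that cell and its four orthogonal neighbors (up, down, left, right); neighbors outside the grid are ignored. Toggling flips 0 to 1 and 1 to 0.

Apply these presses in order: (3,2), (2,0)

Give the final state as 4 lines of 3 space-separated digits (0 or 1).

After press 1 at (3,2):
1 0 1
1 0 1
1 1 0
0 1 0

After press 2 at (2,0):
1 0 1
0 0 1
0 0 0
1 1 0

Answer: 1 0 1
0 0 1
0 0 0
1 1 0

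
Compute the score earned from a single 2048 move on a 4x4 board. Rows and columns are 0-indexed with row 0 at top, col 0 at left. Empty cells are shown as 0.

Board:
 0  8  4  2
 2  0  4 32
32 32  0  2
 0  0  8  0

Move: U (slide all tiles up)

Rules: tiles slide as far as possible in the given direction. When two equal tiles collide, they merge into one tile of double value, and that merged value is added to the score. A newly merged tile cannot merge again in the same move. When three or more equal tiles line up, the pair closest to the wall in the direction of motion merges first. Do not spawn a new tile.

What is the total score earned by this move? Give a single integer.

Slide up:
col 0: [0, 2, 32, 0] -> [2, 32, 0, 0]  score +0 (running 0)
col 1: [8, 0, 32, 0] -> [8, 32, 0, 0]  score +0 (running 0)
col 2: [4, 4, 0, 8] -> [8, 8, 0, 0]  score +8 (running 8)
col 3: [2, 32, 2, 0] -> [2, 32, 2, 0]  score +0 (running 8)
Board after move:
 2  8  8  2
32 32  8 32
 0  0  0  2
 0  0  0  0

Answer: 8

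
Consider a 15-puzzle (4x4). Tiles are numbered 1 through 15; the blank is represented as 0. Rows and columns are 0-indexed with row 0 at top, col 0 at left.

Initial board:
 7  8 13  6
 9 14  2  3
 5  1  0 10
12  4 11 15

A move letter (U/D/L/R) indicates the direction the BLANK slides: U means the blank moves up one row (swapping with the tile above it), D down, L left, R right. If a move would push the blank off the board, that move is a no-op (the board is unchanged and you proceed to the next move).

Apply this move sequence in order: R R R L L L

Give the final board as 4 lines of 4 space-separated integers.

Answer:  7  8 13  6
 9 14  2  3
 0  5  1 10
12  4 11 15

Derivation:
After move 1 (R):
 7  8 13  6
 9 14  2  3
 5  1 10  0
12  4 11 15

After move 2 (R):
 7  8 13  6
 9 14  2  3
 5  1 10  0
12  4 11 15

After move 3 (R):
 7  8 13  6
 9 14  2  3
 5  1 10  0
12  4 11 15

After move 4 (L):
 7  8 13  6
 9 14  2  3
 5  1  0 10
12  4 11 15

After move 5 (L):
 7  8 13  6
 9 14  2  3
 5  0  1 10
12  4 11 15

After move 6 (L):
 7  8 13  6
 9 14  2  3
 0  5  1 10
12  4 11 15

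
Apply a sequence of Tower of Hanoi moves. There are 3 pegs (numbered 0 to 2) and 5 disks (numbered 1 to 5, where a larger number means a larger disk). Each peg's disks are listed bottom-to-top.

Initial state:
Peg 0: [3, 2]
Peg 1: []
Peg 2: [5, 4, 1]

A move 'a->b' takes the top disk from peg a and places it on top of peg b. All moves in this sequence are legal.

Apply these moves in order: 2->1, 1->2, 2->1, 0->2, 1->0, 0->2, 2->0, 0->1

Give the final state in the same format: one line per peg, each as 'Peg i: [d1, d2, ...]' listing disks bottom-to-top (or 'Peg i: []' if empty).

Answer: Peg 0: [3]
Peg 1: [1]
Peg 2: [5, 4, 2]

Derivation:
After move 1 (2->1):
Peg 0: [3, 2]
Peg 1: [1]
Peg 2: [5, 4]

After move 2 (1->2):
Peg 0: [3, 2]
Peg 1: []
Peg 2: [5, 4, 1]

After move 3 (2->1):
Peg 0: [3, 2]
Peg 1: [1]
Peg 2: [5, 4]

After move 4 (0->2):
Peg 0: [3]
Peg 1: [1]
Peg 2: [5, 4, 2]

After move 5 (1->0):
Peg 0: [3, 1]
Peg 1: []
Peg 2: [5, 4, 2]

After move 6 (0->2):
Peg 0: [3]
Peg 1: []
Peg 2: [5, 4, 2, 1]

After move 7 (2->0):
Peg 0: [3, 1]
Peg 1: []
Peg 2: [5, 4, 2]

After move 8 (0->1):
Peg 0: [3]
Peg 1: [1]
Peg 2: [5, 4, 2]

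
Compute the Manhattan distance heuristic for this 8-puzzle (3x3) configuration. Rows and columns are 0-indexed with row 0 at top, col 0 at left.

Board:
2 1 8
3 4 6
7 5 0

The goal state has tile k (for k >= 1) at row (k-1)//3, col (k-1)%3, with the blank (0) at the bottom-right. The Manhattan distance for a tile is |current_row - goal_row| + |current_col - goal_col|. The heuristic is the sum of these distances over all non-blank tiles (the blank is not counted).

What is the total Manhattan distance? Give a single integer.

Tile 2: at (0,0), goal (0,1), distance |0-0|+|0-1| = 1
Tile 1: at (0,1), goal (0,0), distance |0-0|+|1-0| = 1
Tile 8: at (0,2), goal (2,1), distance |0-2|+|2-1| = 3
Tile 3: at (1,0), goal (0,2), distance |1-0|+|0-2| = 3
Tile 4: at (1,1), goal (1,0), distance |1-1|+|1-0| = 1
Tile 6: at (1,2), goal (1,2), distance |1-1|+|2-2| = 0
Tile 7: at (2,0), goal (2,0), distance |2-2|+|0-0| = 0
Tile 5: at (2,1), goal (1,1), distance |2-1|+|1-1| = 1
Sum: 1 + 1 + 3 + 3 + 1 + 0 + 0 + 1 = 10

Answer: 10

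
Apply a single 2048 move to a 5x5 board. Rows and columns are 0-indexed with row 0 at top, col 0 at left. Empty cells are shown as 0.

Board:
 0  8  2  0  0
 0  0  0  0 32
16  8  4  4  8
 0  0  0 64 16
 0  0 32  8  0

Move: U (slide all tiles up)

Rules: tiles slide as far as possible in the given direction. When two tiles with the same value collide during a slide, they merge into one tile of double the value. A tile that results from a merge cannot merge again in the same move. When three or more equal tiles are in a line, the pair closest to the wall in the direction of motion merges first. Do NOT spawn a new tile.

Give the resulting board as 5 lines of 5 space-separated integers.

Answer: 16 16  2  4 32
 0  0  4 64  8
 0  0 32  8 16
 0  0  0  0  0
 0  0  0  0  0

Derivation:
Slide up:
col 0: [0, 0, 16, 0, 0] -> [16, 0, 0, 0, 0]
col 1: [8, 0, 8, 0, 0] -> [16, 0, 0, 0, 0]
col 2: [2, 0, 4, 0, 32] -> [2, 4, 32, 0, 0]
col 3: [0, 0, 4, 64, 8] -> [4, 64, 8, 0, 0]
col 4: [0, 32, 8, 16, 0] -> [32, 8, 16, 0, 0]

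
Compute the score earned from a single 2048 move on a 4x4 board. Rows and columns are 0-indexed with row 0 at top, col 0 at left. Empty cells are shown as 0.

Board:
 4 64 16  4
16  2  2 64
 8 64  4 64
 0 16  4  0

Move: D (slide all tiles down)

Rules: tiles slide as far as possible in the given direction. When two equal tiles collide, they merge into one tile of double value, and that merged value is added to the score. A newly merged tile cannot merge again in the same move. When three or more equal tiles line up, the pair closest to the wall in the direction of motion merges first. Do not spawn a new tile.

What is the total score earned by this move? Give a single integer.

Slide down:
col 0: [4, 16, 8, 0] -> [0, 4, 16, 8]  score +0 (running 0)
col 1: [64, 2, 64, 16] -> [64, 2, 64, 16]  score +0 (running 0)
col 2: [16, 2, 4, 4] -> [0, 16, 2, 8]  score +8 (running 8)
col 3: [4, 64, 64, 0] -> [0, 0, 4, 128]  score +128 (running 136)
Board after move:
  0  64   0   0
  4   2  16   0
 16  64   2   4
  8  16   8 128

Answer: 136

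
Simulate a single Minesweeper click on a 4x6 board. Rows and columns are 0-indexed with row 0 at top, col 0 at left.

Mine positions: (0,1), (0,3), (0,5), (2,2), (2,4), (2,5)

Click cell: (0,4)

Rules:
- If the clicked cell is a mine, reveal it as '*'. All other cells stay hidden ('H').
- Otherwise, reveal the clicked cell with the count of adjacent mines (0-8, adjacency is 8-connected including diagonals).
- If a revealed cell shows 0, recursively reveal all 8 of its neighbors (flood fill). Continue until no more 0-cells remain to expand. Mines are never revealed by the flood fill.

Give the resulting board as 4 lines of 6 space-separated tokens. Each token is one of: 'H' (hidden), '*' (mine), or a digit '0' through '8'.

H H H H 2 H
H H H H H H
H H H H H H
H H H H H H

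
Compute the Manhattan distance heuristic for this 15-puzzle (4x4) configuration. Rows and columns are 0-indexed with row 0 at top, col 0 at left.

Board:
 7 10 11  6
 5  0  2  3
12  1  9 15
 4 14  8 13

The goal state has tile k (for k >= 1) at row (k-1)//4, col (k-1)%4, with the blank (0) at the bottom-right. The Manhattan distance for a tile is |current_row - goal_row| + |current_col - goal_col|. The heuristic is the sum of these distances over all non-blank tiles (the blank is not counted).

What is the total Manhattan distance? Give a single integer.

Answer: 36

Derivation:
Tile 7: at (0,0), goal (1,2), distance |0-1|+|0-2| = 3
Tile 10: at (0,1), goal (2,1), distance |0-2|+|1-1| = 2
Tile 11: at (0,2), goal (2,2), distance |0-2|+|2-2| = 2
Tile 6: at (0,3), goal (1,1), distance |0-1|+|3-1| = 3
Tile 5: at (1,0), goal (1,0), distance |1-1|+|0-0| = 0
Tile 2: at (1,2), goal (0,1), distance |1-0|+|2-1| = 2
Tile 3: at (1,3), goal (0,2), distance |1-0|+|3-2| = 2
Tile 12: at (2,0), goal (2,3), distance |2-2|+|0-3| = 3
Tile 1: at (2,1), goal (0,0), distance |2-0|+|1-0| = 3
Tile 9: at (2,2), goal (2,0), distance |2-2|+|2-0| = 2
Tile 15: at (2,3), goal (3,2), distance |2-3|+|3-2| = 2
Tile 4: at (3,0), goal (0,3), distance |3-0|+|0-3| = 6
Tile 14: at (3,1), goal (3,1), distance |3-3|+|1-1| = 0
Tile 8: at (3,2), goal (1,3), distance |3-1|+|2-3| = 3
Tile 13: at (3,3), goal (3,0), distance |3-3|+|3-0| = 3
Sum: 3 + 2 + 2 + 3 + 0 + 2 + 2 + 3 + 3 + 2 + 2 + 6 + 0 + 3 + 3 = 36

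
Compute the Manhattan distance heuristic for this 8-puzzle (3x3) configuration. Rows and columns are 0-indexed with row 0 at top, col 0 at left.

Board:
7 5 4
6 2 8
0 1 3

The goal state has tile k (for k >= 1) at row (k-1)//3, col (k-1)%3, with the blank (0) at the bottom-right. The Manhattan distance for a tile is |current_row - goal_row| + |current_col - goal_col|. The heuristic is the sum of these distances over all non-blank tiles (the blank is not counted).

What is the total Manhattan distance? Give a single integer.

Tile 7: (0,0)->(2,0) = 2
Tile 5: (0,1)->(1,1) = 1
Tile 4: (0,2)->(1,0) = 3
Tile 6: (1,0)->(1,2) = 2
Tile 2: (1,1)->(0,1) = 1
Tile 8: (1,2)->(2,1) = 2
Tile 1: (2,1)->(0,0) = 3
Tile 3: (2,2)->(0,2) = 2
Sum: 2 + 1 + 3 + 2 + 1 + 2 + 3 + 2 = 16

Answer: 16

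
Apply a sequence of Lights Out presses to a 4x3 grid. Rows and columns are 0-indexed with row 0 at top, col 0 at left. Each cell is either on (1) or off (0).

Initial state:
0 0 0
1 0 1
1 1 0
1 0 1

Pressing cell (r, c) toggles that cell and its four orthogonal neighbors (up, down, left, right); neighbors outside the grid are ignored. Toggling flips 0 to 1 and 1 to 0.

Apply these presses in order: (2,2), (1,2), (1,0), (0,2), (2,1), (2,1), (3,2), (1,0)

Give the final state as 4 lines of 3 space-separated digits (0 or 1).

Answer: 0 1 0
1 1 0
1 0 1
1 1 1

Derivation:
After press 1 at (2,2):
0 0 0
1 0 0
1 0 1
1 0 0

After press 2 at (1,2):
0 0 1
1 1 1
1 0 0
1 0 0

After press 3 at (1,0):
1 0 1
0 0 1
0 0 0
1 0 0

After press 4 at (0,2):
1 1 0
0 0 0
0 0 0
1 0 0

After press 5 at (2,1):
1 1 0
0 1 0
1 1 1
1 1 0

After press 6 at (2,1):
1 1 0
0 0 0
0 0 0
1 0 0

After press 7 at (3,2):
1 1 0
0 0 0
0 0 1
1 1 1

After press 8 at (1,0):
0 1 0
1 1 0
1 0 1
1 1 1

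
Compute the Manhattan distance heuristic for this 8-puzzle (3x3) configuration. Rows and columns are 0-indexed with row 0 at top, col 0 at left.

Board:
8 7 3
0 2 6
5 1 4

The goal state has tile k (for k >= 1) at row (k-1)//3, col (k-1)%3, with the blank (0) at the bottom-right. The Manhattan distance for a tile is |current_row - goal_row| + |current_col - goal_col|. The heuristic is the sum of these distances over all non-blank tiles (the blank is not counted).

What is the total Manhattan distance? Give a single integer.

Answer: 15

Derivation:
Tile 8: (0,0)->(2,1) = 3
Tile 7: (0,1)->(2,0) = 3
Tile 3: (0,2)->(0,2) = 0
Tile 2: (1,1)->(0,1) = 1
Tile 6: (1,2)->(1,2) = 0
Tile 5: (2,0)->(1,1) = 2
Tile 1: (2,1)->(0,0) = 3
Tile 4: (2,2)->(1,0) = 3
Sum: 3 + 3 + 0 + 1 + 0 + 2 + 3 + 3 = 15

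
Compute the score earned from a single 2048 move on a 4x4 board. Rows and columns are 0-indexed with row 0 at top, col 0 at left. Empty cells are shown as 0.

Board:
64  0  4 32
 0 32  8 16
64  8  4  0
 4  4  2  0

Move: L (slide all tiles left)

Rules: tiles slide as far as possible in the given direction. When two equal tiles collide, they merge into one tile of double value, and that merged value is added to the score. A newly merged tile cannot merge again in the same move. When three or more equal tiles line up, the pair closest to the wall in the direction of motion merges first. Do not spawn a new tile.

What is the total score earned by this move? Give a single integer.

Answer: 8

Derivation:
Slide left:
row 0: [64, 0, 4, 32] -> [64, 4, 32, 0]  score +0 (running 0)
row 1: [0, 32, 8, 16] -> [32, 8, 16, 0]  score +0 (running 0)
row 2: [64, 8, 4, 0] -> [64, 8, 4, 0]  score +0 (running 0)
row 3: [4, 4, 2, 0] -> [8, 2, 0, 0]  score +8 (running 8)
Board after move:
64  4 32  0
32  8 16  0
64  8  4  0
 8  2  0  0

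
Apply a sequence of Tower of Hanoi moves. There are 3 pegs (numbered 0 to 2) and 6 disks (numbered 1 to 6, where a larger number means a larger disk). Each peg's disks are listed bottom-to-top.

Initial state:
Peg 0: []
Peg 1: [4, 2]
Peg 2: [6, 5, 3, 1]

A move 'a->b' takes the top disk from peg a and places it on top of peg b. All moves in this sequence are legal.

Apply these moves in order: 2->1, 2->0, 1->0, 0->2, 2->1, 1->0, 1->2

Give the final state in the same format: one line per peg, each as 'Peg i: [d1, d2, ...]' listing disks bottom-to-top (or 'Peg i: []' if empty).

Answer: Peg 0: [3, 1]
Peg 1: [4]
Peg 2: [6, 5, 2]

Derivation:
After move 1 (2->1):
Peg 0: []
Peg 1: [4, 2, 1]
Peg 2: [6, 5, 3]

After move 2 (2->0):
Peg 0: [3]
Peg 1: [4, 2, 1]
Peg 2: [6, 5]

After move 3 (1->0):
Peg 0: [3, 1]
Peg 1: [4, 2]
Peg 2: [6, 5]

After move 4 (0->2):
Peg 0: [3]
Peg 1: [4, 2]
Peg 2: [6, 5, 1]

After move 5 (2->1):
Peg 0: [3]
Peg 1: [4, 2, 1]
Peg 2: [6, 5]

After move 6 (1->0):
Peg 0: [3, 1]
Peg 1: [4, 2]
Peg 2: [6, 5]

After move 7 (1->2):
Peg 0: [3, 1]
Peg 1: [4]
Peg 2: [6, 5, 2]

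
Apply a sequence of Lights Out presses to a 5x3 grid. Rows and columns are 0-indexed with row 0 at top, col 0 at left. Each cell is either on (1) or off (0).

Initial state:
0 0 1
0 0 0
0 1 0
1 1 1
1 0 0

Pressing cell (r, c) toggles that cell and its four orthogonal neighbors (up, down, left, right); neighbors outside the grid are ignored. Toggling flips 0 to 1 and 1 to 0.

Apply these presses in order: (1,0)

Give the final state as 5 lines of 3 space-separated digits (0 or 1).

After press 1 at (1,0):
1 0 1
1 1 0
1 1 0
1 1 1
1 0 0

Answer: 1 0 1
1 1 0
1 1 0
1 1 1
1 0 0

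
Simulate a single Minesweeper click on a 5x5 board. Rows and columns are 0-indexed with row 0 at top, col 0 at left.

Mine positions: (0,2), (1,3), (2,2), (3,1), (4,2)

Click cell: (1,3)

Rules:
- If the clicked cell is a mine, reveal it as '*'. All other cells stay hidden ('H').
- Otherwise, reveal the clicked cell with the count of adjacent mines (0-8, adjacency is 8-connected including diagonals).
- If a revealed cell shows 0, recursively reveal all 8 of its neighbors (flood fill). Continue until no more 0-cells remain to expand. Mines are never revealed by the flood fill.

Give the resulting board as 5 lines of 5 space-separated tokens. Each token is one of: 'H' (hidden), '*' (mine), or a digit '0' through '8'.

H H H H H
H H H * H
H H H H H
H H H H H
H H H H H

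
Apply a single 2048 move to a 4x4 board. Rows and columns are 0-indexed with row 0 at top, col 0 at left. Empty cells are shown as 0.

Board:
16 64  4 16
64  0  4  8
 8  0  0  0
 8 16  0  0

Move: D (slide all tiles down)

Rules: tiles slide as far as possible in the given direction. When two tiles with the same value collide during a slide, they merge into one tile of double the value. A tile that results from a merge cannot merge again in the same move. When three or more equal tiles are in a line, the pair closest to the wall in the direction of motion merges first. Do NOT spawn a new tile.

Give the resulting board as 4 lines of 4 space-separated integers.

Slide down:
col 0: [16, 64, 8, 8] -> [0, 16, 64, 16]
col 1: [64, 0, 0, 16] -> [0, 0, 64, 16]
col 2: [4, 4, 0, 0] -> [0, 0, 0, 8]
col 3: [16, 8, 0, 0] -> [0, 0, 16, 8]

Answer:  0  0  0  0
16  0  0  0
64 64  0 16
16 16  8  8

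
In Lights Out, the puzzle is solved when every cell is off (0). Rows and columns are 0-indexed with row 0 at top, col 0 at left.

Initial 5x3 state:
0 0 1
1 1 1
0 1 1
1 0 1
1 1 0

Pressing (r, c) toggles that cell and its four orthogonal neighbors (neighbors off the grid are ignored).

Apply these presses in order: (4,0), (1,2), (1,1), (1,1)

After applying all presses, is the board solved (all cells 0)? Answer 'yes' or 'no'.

After press 1 at (4,0):
0 0 1
1 1 1
0 1 1
0 0 1
0 0 0

After press 2 at (1,2):
0 0 0
1 0 0
0 1 0
0 0 1
0 0 0

After press 3 at (1,1):
0 1 0
0 1 1
0 0 0
0 0 1
0 0 0

After press 4 at (1,1):
0 0 0
1 0 0
0 1 0
0 0 1
0 0 0

Lights still on: 3

Answer: no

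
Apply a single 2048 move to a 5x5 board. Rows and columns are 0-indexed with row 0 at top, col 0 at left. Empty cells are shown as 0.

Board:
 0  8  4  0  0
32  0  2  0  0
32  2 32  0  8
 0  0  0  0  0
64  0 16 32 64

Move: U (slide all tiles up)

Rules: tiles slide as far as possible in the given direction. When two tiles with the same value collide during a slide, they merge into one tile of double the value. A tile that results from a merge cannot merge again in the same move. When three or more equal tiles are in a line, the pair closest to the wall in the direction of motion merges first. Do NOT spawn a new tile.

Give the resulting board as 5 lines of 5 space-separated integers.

Answer: 64  8  4 32  8
64  2  2  0 64
 0  0 32  0  0
 0  0 16  0  0
 0  0  0  0  0

Derivation:
Slide up:
col 0: [0, 32, 32, 0, 64] -> [64, 64, 0, 0, 0]
col 1: [8, 0, 2, 0, 0] -> [8, 2, 0, 0, 0]
col 2: [4, 2, 32, 0, 16] -> [4, 2, 32, 16, 0]
col 3: [0, 0, 0, 0, 32] -> [32, 0, 0, 0, 0]
col 4: [0, 0, 8, 0, 64] -> [8, 64, 0, 0, 0]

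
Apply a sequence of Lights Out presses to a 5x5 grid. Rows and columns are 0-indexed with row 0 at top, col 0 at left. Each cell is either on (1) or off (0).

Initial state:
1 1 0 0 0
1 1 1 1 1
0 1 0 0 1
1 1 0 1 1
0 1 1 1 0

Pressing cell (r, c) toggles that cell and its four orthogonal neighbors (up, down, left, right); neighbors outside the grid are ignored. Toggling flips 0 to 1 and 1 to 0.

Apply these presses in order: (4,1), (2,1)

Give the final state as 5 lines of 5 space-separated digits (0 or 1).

Answer: 1 1 0 0 0
1 0 1 1 1
1 0 1 0 1
1 1 0 1 1
1 0 0 1 0

Derivation:
After press 1 at (4,1):
1 1 0 0 0
1 1 1 1 1
0 1 0 0 1
1 0 0 1 1
1 0 0 1 0

After press 2 at (2,1):
1 1 0 0 0
1 0 1 1 1
1 0 1 0 1
1 1 0 1 1
1 0 0 1 0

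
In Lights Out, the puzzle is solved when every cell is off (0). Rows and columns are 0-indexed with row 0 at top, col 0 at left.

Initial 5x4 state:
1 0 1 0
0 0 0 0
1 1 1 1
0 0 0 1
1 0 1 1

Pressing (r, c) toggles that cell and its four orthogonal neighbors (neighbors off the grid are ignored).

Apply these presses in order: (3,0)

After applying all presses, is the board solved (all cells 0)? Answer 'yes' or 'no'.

Answer: no

Derivation:
After press 1 at (3,0):
1 0 1 0
0 0 0 0
0 1 1 1
1 1 0 1
0 0 1 1

Lights still on: 10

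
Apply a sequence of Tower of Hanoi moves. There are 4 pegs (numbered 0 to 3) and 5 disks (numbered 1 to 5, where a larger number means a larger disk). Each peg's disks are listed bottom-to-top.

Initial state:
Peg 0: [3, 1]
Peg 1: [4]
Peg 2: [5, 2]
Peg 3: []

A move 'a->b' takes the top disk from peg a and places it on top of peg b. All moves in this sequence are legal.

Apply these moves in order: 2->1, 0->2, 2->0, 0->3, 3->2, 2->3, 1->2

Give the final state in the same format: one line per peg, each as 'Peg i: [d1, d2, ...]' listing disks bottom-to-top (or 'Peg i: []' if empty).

Answer: Peg 0: [3]
Peg 1: [4]
Peg 2: [5, 2]
Peg 3: [1]

Derivation:
After move 1 (2->1):
Peg 0: [3, 1]
Peg 1: [4, 2]
Peg 2: [5]
Peg 3: []

After move 2 (0->2):
Peg 0: [3]
Peg 1: [4, 2]
Peg 2: [5, 1]
Peg 3: []

After move 3 (2->0):
Peg 0: [3, 1]
Peg 1: [4, 2]
Peg 2: [5]
Peg 3: []

After move 4 (0->3):
Peg 0: [3]
Peg 1: [4, 2]
Peg 2: [5]
Peg 3: [1]

After move 5 (3->2):
Peg 0: [3]
Peg 1: [4, 2]
Peg 2: [5, 1]
Peg 3: []

After move 6 (2->3):
Peg 0: [3]
Peg 1: [4, 2]
Peg 2: [5]
Peg 3: [1]

After move 7 (1->2):
Peg 0: [3]
Peg 1: [4]
Peg 2: [5, 2]
Peg 3: [1]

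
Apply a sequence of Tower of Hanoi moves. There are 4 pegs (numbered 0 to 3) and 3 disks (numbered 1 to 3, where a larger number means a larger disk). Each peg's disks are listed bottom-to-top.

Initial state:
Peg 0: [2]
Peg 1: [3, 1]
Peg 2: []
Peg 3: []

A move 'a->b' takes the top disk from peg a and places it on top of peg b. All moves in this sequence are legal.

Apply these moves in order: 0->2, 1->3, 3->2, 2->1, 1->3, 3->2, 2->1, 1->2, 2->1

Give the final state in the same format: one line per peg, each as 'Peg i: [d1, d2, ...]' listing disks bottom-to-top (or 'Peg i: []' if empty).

After move 1 (0->2):
Peg 0: []
Peg 1: [3, 1]
Peg 2: [2]
Peg 3: []

After move 2 (1->3):
Peg 0: []
Peg 1: [3]
Peg 2: [2]
Peg 3: [1]

After move 3 (3->2):
Peg 0: []
Peg 1: [3]
Peg 2: [2, 1]
Peg 3: []

After move 4 (2->1):
Peg 0: []
Peg 1: [3, 1]
Peg 2: [2]
Peg 3: []

After move 5 (1->3):
Peg 0: []
Peg 1: [3]
Peg 2: [2]
Peg 3: [1]

After move 6 (3->2):
Peg 0: []
Peg 1: [3]
Peg 2: [2, 1]
Peg 3: []

After move 7 (2->1):
Peg 0: []
Peg 1: [3, 1]
Peg 2: [2]
Peg 3: []

After move 8 (1->2):
Peg 0: []
Peg 1: [3]
Peg 2: [2, 1]
Peg 3: []

After move 9 (2->1):
Peg 0: []
Peg 1: [3, 1]
Peg 2: [2]
Peg 3: []

Answer: Peg 0: []
Peg 1: [3, 1]
Peg 2: [2]
Peg 3: []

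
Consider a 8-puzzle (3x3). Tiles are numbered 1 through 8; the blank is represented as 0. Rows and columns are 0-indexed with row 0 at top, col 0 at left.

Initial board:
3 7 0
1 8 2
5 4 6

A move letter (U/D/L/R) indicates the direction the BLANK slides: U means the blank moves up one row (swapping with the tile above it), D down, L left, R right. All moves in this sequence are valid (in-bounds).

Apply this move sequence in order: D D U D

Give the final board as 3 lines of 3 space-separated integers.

After move 1 (D):
3 7 2
1 8 0
5 4 6

After move 2 (D):
3 7 2
1 8 6
5 4 0

After move 3 (U):
3 7 2
1 8 0
5 4 6

After move 4 (D):
3 7 2
1 8 6
5 4 0

Answer: 3 7 2
1 8 6
5 4 0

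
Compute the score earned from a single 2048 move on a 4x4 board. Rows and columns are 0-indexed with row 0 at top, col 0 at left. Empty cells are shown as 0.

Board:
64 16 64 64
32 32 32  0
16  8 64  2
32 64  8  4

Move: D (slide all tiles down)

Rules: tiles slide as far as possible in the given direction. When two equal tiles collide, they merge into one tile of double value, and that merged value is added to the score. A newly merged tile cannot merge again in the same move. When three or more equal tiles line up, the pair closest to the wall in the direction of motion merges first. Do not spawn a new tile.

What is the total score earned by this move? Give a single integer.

Answer: 0

Derivation:
Slide down:
col 0: [64, 32, 16, 32] -> [64, 32, 16, 32]  score +0 (running 0)
col 1: [16, 32, 8, 64] -> [16, 32, 8, 64]  score +0 (running 0)
col 2: [64, 32, 64, 8] -> [64, 32, 64, 8]  score +0 (running 0)
col 3: [64, 0, 2, 4] -> [0, 64, 2, 4]  score +0 (running 0)
Board after move:
64 16 64  0
32 32 32 64
16  8 64  2
32 64  8  4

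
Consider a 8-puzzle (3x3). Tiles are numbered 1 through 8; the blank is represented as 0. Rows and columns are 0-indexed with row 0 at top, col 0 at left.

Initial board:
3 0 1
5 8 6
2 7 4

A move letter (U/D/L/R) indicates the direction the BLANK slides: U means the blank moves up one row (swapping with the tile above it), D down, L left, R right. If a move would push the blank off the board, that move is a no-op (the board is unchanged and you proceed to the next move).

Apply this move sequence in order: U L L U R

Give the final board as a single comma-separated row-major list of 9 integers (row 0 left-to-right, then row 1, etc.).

Answer: 3, 0, 1, 5, 8, 6, 2, 7, 4

Derivation:
After move 1 (U):
3 0 1
5 8 6
2 7 4

After move 2 (L):
0 3 1
5 8 6
2 7 4

After move 3 (L):
0 3 1
5 8 6
2 7 4

After move 4 (U):
0 3 1
5 8 6
2 7 4

After move 5 (R):
3 0 1
5 8 6
2 7 4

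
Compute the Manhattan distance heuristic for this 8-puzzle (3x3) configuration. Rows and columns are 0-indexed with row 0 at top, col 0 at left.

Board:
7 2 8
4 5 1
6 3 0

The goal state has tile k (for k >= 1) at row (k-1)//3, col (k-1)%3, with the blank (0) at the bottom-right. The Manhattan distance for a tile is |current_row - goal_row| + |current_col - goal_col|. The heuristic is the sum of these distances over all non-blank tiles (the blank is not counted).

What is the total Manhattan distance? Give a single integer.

Answer: 14

Derivation:
Tile 7: (0,0)->(2,0) = 2
Tile 2: (0,1)->(0,1) = 0
Tile 8: (0,2)->(2,1) = 3
Tile 4: (1,0)->(1,0) = 0
Tile 5: (1,1)->(1,1) = 0
Tile 1: (1,2)->(0,0) = 3
Tile 6: (2,0)->(1,2) = 3
Tile 3: (2,1)->(0,2) = 3
Sum: 2 + 0 + 3 + 0 + 0 + 3 + 3 + 3 = 14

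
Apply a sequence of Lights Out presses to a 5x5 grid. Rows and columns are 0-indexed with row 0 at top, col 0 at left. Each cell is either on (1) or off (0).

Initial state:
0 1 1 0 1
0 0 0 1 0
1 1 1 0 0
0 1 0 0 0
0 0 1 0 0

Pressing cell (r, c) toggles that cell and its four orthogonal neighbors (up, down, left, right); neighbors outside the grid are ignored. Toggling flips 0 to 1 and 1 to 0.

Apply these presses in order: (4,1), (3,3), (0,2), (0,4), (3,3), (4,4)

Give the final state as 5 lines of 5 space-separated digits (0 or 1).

After press 1 at (4,1):
0 1 1 0 1
0 0 0 1 0
1 1 1 0 0
0 0 0 0 0
1 1 0 0 0

After press 2 at (3,3):
0 1 1 0 1
0 0 0 1 0
1 1 1 1 0
0 0 1 1 1
1 1 0 1 0

After press 3 at (0,2):
0 0 0 1 1
0 0 1 1 0
1 1 1 1 0
0 0 1 1 1
1 1 0 1 0

After press 4 at (0,4):
0 0 0 0 0
0 0 1 1 1
1 1 1 1 0
0 0 1 1 1
1 1 0 1 0

After press 5 at (3,3):
0 0 0 0 0
0 0 1 1 1
1 1 1 0 0
0 0 0 0 0
1 1 0 0 0

After press 6 at (4,4):
0 0 0 0 0
0 0 1 1 1
1 1 1 0 0
0 0 0 0 1
1 1 0 1 1

Answer: 0 0 0 0 0
0 0 1 1 1
1 1 1 0 0
0 0 0 0 1
1 1 0 1 1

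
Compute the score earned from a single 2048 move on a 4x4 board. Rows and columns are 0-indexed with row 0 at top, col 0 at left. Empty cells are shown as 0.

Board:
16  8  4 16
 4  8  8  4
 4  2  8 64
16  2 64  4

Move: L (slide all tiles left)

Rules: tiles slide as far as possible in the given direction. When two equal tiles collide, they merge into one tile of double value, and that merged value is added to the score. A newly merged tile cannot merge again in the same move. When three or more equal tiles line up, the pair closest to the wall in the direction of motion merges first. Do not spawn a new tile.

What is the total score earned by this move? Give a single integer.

Answer: 16

Derivation:
Slide left:
row 0: [16, 8, 4, 16] -> [16, 8, 4, 16]  score +0 (running 0)
row 1: [4, 8, 8, 4] -> [4, 16, 4, 0]  score +16 (running 16)
row 2: [4, 2, 8, 64] -> [4, 2, 8, 64]  score +0 (running 16)
row 3: [16, 2, 64, 4] -> [16, 2, 64, 4]  score +0 (running 16)
Board after move:
16  8  4 16
 4 16  4  0
 4  2  8 64
16  2 64  4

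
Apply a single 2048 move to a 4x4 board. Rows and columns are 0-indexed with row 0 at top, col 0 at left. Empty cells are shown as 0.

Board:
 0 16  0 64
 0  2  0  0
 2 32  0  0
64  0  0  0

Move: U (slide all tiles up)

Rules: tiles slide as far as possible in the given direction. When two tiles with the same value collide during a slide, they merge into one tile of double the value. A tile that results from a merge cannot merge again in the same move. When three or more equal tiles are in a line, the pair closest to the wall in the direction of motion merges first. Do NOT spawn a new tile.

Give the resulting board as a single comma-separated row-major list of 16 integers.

Slide up:
col 0: [0, 0, 2, 64] -> [2, 64, 0, 0]
col 1: [16, 2, 32, 0] -> [16, 2, 32, 0]
col 2: [0, 0, 0, 0] -> [0, 0, 0, 0]
col 3: [64, 0, 0, 0] -> [64, 0, 0, 0]

Answer: 2, 16, 0, 64, 64, 2, 0, 0, 0, 32, 0, 0, 0, 0, 0, 0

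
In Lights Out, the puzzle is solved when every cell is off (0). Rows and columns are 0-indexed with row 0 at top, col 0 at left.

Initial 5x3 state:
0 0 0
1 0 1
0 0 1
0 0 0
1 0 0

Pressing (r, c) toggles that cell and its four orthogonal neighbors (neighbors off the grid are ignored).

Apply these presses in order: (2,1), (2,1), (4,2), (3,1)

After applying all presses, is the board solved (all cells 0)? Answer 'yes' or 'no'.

After press 1 at (2,1):
0 0 0
1 1 1
1 1 0
0 1 0
1 0 0

After press 2 at (2,1):
0 0 0
1 0 1
0 0 1
0 0 0
1 0 0

After press 3 at (4,2):
0 0 0
1 0 1
0 0 1
0 0 1
1 1 1

After press 4 at (3,1):
0 0 0
1 0 1
0 1 1
1 1 0
1 0 1

Lights still on: 8

Answer: no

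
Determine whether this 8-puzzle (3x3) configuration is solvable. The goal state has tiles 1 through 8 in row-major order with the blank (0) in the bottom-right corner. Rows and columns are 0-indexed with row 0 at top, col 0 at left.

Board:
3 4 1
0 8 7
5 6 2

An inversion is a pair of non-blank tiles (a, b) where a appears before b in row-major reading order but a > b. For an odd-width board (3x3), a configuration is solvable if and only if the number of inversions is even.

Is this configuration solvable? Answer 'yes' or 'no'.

Inversions (pairs i<j in row-major order where tile[i] > tile[j] > 0): 13
13 is odd, so the puzzle is not solvable.

Answer: no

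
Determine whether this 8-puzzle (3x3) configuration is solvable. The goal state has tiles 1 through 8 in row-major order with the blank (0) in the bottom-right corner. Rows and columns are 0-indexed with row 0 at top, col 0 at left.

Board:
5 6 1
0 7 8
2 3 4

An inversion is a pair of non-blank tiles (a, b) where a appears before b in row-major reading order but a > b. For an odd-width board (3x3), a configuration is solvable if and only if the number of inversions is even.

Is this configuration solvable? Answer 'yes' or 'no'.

Answer: yes

Derivation:
Inversions (pairs i<j in row-major order where tile[i] > tile[j] > 0): 14
14 is even, so the puzzle is solvable.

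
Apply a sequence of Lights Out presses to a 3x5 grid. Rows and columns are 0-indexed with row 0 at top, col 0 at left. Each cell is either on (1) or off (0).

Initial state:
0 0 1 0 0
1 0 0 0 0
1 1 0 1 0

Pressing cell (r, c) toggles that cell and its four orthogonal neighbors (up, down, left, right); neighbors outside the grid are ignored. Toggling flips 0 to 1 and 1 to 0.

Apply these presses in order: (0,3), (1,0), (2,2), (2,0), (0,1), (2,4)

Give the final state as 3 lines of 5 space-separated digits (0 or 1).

After press 1 at (0,3):
0 0 0 1 1
1 0 0 1 0
1 1 0 1 0

After press 2 at (1,0):
1 0 0 1 1
0 1 0 1 0
0 1 0 1 0

After press 3 at (2,2):
1 0 0 1 1
0 1 1 1 0
0 0 1 0 0

After press 4 at (2,0):
1 0 0 1 1
1 1 1 1 0
1 1 1 0 0

After press 5 at (0,1):
0 1 1 1 1
1 0 1 1 0
1 1 1 0 0

After press 6 at (2,4):
0 1 1 1 1
1 0 1 1 1
1 1 1 1 1

Answer: 0 1 1 1 1
1 0 1 1 1
1 1 1 1 1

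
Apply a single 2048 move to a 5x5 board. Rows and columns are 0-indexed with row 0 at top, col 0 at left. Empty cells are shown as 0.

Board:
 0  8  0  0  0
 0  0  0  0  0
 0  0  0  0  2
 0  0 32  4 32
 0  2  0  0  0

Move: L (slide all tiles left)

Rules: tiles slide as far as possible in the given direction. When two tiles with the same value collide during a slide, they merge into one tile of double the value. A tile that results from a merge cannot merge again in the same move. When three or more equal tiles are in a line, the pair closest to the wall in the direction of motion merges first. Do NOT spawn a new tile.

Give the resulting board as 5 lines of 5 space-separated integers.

Slide left:
row 0: [0, 8, 0, 0, 0] -> [8, 0, 0, 0, 0]
row 1: [0, 0, 0, 0, 0] -> [0, 0, 0, 0, 0]
row 2: [0, 0, 0, 0, 2] -> [2, 0, 0, 0, 0]
row 3: [0, 0, 32, 4, 32] -> [32, 4, 32, 0, 0]
row 4: [0, 2, 0, 0, 0] -> [2, 0, 0, 0, 0]

Answer:  8  0  0  0  0
 0  0  0  0  0
 2  0  0  0  0
32  4 32  0  0
 2  0  0  0  0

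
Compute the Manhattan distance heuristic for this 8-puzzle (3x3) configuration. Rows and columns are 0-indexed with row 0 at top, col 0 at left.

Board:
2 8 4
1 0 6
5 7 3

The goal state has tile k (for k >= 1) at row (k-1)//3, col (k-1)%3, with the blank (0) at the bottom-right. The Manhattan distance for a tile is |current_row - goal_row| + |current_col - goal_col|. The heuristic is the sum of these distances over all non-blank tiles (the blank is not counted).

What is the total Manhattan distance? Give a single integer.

Answer: 12

Derivation:
Tile 2: at (0,0), goal (0,1), distance |0-0|+|0-1| = 1
Tile 8: at (0,1), goal (2,1), distance |0-2|+|1-1| = 2
Tile 4: at (0,2), goal (1,0), distance |0-1|+|2-0| = 3
Tile 1: at (1,0), goal (0,0), distance |1-0|+|0-0| = 1
Tile 6: at (1,2), goal (1,2), distance |1-1|+|2-2| = 0
Tile 5: at (2,0), goal (1,1), distance |2-1|+|0-1| = 2
Tile 7: at (2,1), goal (2,0), distance |2-2|+|1-0| = 1
Tile 3: at (2,2), goal (0,2), distance |2-0|+|2-2| = 2
Sum: 1 + 2 + 3 + 1 + 0 + 2 + 1 + 2 = 12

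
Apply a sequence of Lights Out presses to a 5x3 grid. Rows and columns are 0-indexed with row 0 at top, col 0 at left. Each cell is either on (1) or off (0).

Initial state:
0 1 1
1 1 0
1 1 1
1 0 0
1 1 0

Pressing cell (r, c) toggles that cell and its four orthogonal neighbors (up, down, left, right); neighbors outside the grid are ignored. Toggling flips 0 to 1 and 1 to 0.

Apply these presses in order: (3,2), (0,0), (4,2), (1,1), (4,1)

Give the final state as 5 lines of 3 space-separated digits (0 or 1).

After press 1 at (3,2):
0 1 1
1 1 0
1 1 0
1 1 1
1 1 1

After press 2 at (0,0):
1 0 1
0 1 0
1 1 0
1 1 1
1 1 1

After press 3 at (4,2):
1 0 1
0 1 0
1 1 0
1 1 0
1 0 0

After press 4 at (1,1):
1 1 1
1 0 1
1 0 0
1 1 0
1 0 0

After press 5 at (4,1):
1 1 1
1 0 1
1 0 0
1 0 0
0 1 1

Answer: 1 1 1
1 0 1
1 0 0
1 0 0
0 1 1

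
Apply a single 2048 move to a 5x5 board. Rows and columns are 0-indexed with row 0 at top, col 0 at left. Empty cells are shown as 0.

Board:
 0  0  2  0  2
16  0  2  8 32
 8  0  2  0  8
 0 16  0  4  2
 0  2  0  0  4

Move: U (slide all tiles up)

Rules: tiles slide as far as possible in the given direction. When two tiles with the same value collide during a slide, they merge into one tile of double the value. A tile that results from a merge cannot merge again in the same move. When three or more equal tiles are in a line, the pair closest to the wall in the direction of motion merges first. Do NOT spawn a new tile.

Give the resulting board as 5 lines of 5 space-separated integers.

Slide up:
col 0: [0, 16, 8, 0, 0] -> [16, 8, 0, 0, 0]
col 1: [0, 0, 0, 16, 2] -> [16, 2, 0, 0, 0]
col 2: [2, 2, 2, 0, 0] -> [4, 2, 0, 0, 0]
col 3: [0, 8, 0, 4, 0] -> [8, 4, 0, 0, 0]
col 4: [2, 32, 8, 2, 4] -> [2, 32, 8, 2, 4]

Answer: 16 16  4  8  2
 8  2  2  4 32
 0  0  0  0  8
 0  0  0  0  2
 0  0  0  0  4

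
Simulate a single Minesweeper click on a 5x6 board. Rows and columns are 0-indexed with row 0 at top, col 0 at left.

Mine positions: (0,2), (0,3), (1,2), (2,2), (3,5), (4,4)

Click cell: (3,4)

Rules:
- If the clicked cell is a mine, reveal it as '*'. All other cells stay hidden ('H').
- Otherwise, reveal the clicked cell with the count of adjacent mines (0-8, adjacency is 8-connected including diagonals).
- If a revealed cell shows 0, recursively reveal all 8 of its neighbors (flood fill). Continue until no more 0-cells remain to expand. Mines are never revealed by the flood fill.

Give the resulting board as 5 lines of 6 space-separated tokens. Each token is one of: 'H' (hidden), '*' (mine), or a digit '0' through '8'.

H H H H H H
H H H H H H
H H H H H H
H H H H 2 H
H H H H H H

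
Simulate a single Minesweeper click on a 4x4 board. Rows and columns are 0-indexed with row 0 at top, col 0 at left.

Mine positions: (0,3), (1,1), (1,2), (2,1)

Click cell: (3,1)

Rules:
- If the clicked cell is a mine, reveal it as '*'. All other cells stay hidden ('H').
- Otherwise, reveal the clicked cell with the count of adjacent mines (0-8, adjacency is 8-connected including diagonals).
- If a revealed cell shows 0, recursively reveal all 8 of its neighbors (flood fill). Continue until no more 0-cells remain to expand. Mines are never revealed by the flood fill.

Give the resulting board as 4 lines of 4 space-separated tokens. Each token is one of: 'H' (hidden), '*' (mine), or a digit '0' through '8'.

H H H H
H H H H
H H H H
H 1 H H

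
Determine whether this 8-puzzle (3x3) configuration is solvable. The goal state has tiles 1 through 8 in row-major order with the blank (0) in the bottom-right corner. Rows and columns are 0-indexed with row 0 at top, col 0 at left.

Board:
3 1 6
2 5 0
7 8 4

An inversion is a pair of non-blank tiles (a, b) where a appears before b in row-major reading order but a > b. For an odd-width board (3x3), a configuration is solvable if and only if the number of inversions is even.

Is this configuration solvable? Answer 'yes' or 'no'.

Inversions (pairs i<j in row-major order where tile[i] > tile[j] > 0): 8
8 is even, so the puzzle is solvable.

Answer: yes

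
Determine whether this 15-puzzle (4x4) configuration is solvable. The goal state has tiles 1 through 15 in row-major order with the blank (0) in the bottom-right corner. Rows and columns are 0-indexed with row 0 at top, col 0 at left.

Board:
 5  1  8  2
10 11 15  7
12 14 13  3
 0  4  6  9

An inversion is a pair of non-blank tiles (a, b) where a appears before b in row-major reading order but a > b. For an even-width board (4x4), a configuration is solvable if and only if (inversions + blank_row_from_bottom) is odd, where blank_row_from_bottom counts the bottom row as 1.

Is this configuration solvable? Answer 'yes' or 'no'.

Answer: no

Derivation:
Inversions: 43
Blank is in row 3 (0-indexed from top), which is row 1 counting from the bottom (bottom = 1).
43 + 1 = 44, which is even, so the puzzle is not solvable.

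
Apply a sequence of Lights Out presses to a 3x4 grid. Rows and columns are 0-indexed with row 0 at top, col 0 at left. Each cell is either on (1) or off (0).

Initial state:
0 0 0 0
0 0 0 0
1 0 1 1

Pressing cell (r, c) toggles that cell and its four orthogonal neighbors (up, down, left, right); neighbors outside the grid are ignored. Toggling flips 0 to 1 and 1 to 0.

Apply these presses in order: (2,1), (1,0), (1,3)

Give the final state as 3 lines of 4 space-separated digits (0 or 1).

After press 1 at (2,1):
0 0 0 0
0 1 0 0
0 1 0 1

After press 2 at (1,0):
1 0 0 0
1 0 0 0
1 1 0 1

After press 3 at (1,3):
1 0 0 1
1 0 1 1
1 1 0 0

Answer: 1 0 0 1
1 0 1 1
1 1 0 0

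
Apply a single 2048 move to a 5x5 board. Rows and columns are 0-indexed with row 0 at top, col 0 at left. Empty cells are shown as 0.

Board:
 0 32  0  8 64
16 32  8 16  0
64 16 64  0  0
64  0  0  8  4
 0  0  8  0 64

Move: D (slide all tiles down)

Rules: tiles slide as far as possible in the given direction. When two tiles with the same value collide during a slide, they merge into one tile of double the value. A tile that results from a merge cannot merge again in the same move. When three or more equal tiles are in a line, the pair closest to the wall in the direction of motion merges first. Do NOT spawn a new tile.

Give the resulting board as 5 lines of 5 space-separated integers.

Slide down:
col 0: [0, 16, 64, 64, 0] -> [0, 0, 0, 16, 128]
col 1: [32, 32, 16, 0, 0] -> [0, 0, 0, 64, 16]
col 2: [0, 8, 64, 0, 8] -> [0, 0, 8, 64, 8]
col 3: [8, 16, 0, 8, 0] -> [0, 0, 8, 16, 8]
col 4: [64, 0, 0, 4, 64] -> [0, 0, 64, 4, 64]

Answer:   0   0   0   0   0
  0   0   0   0   0
  0   0   8   8  64
 16  64  64  16   4
128  16   8   8  64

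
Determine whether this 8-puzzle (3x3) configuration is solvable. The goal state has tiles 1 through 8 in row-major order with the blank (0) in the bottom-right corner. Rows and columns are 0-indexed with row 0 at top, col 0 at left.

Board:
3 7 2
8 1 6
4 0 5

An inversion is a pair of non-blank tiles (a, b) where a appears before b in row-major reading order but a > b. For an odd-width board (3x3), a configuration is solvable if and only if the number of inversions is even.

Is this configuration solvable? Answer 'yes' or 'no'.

Inversions (pairs i<j in row-major order where tile[i] > tile[j] > 0): 14
14 is even, so the puzzle is solvable.

Answer: yes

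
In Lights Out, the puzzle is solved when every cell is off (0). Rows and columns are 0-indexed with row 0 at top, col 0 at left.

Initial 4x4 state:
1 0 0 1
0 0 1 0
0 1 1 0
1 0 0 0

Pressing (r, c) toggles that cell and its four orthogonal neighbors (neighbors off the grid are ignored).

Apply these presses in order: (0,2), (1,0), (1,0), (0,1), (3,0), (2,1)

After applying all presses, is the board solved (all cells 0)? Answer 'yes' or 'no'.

After press 1 at (0,2):
1 1 1 0
0 0 0 0
0 1 1 0
1 0 0 0

After press 2 at (1,0):
0 1 1 0
1 1 0 0
1 1 1 0
1 0 0 0

After press 3 at (1,0):
1 1 1 0
0 0 0 0
0 1 1 0
1 0 0 0

After press 4 at (0,1):
0 0 0 0
0 1 0 0
0 1 1 0
1 0 0 0

After press 5 at (3,0):
0 0 0 0
0 1 0 0
1 1 1 0
0 1 0 0

After press 6 at (2,1):
0 0 0 0
0 0 0 0
0 0 0 0
0 0 0 0

Lights still on: 0

Answer: yes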